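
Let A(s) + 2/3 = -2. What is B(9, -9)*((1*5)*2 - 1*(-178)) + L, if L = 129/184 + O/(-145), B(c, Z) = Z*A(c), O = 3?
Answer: 120398313/26680 ≈ 4512.7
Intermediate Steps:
A(s) = -8/3 (A(s) = -⅔ - 2 = -8/3)
B(c, Z) = -8*Z/3 (B(c, Z) = Z*(-8/3) = -8*Z/3)
L = 18153/26680 (L = 129/184 + 3/(-145) = 129*(1/184) + 3*(-1/145) = 129/184 - 3/145 = 18153/26680 ≈ 0.68040)
B(9, -9)*((1*5)*2 - 1*(-178)) + L = (-8/3*(-9))*((1*5)*2 - 1*(-178)) + 18153/26680 = 24*(5*2 + 178) + 18153/26680 = 24*(10 + 178) + 18153/26680 = 24*188 + 18153/26680 = 4512 + 18153/26680 = 120398313/26680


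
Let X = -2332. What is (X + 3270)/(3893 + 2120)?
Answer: 134/859 ≈ 0.15600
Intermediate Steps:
(X + 3270)/(3893 + 2120) = (-2332 + 3270)/(3893 + 2120) = 938/6013 = 938*(1/6013) = 134/859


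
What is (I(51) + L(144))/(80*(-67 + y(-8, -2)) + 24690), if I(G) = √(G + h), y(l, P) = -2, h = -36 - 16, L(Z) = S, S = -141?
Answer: -47/6390 + I/19170 ≈ -0.0073552 + 5.2165e-5*I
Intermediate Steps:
L(Z) = -141
h = -52
I(G) = √(-52 + G) (I(G) = √(G - 52) = √(-52 + G))
(I(51) + L(144))/(80*(-67 + y(-8, -2)) + 24690) = (√(-52 + 51) - 141)/(80*(-67 - 2) + 24690) = (√(-1) - 141)/(80*(-69) + 24690) = (I - 141)/(-5520 + 24690) = (-141 + I)/19170 = (-141 + I)*(1/19170) = -47/6390 + I/19170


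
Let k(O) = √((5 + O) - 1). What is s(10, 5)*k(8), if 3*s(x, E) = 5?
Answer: 10*√3/3 ≈ 5.7735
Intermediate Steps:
s(x, E) = 5/3 (s(x, E) = (⅓)*5 = 5/3)
k(O) = √(4 + O)
s(10, 5)*k(8) = 5*√(4 + 8)/3 = 5*√12/3 = 5*(2*√3)/3 = 10*√3/3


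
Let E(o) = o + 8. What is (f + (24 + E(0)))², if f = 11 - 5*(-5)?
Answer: 4624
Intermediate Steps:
f = 36 (f = 11 + 25 = 36)
E(o) = 8 + o
(f + (24 + E(0)))² = (36 + (24 + (8 + 0)))² = (36 + (24 + 8))² = (36 + 32)² = 68² = 4624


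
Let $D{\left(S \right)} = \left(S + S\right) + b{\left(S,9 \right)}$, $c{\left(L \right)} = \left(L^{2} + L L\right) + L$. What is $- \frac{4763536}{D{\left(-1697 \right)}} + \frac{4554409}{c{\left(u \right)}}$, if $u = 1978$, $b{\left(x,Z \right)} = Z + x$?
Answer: $\frac{6217847424599}{6629423262} \approx 937.92$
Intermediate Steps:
$c{\left(L \right)} = L + 2 L^{2}$ ($c{\left(L \right)} = \left(L^{2} + L^{2}\right) + L = 2 L^{2} + L = L + 2 L^{2}$)
$D{\left(S \right)} = 9 + 3 S$ ($D{\left(S \right)} = \left(S + S\right) + \left(9 + S\right) = 2 S + \left(9 + S\right) = 9 + 3 S$)
$- \frac{4763536}{D{\left(-1697 \right)}} + \frac{4554409}{c{\left(u \right)}} = - \frac{4763536}{9 + 3 \left(-1697\right)} + \frac{4554409}{1978 \left(1 + 2 \cdot 1978\right)} = - \frac{4763536}{9 - 5091} + \frac{4554409}{1978 \left(1 + 3956\right)} = - \frac{4763536}{-5082} + \frac{4554409}{1978 \cdot 3957} = \left(-4763536\right) \left(- \frac{1}{5082}\right) + \frac{4554409}{7826946} = \frac{2381768}{2541} + 4554409 \cdot \frac{1}{7826946} = \frac{2381768}{2541} + \frac{4554409}{7826946} = \frac{6217847424599}{6629423262}$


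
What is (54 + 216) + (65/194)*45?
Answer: 55305/194 ≈ 285.08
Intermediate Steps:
(54 + 216) + (65/194)*45 = 270 + (65*(1/194))*45 = 270 + (65/194)*45 = 270 + 2925/194 = 55305/194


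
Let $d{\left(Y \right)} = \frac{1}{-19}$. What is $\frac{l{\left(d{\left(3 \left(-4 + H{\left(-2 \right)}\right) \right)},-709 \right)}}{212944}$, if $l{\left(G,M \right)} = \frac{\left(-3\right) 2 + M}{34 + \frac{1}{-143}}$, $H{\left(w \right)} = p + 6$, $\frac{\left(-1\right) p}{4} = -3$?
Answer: $- \frac{102245}{1035120784} \approx -9.8776 \cdot 10^{-5}$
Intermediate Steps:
$p = 12$ ($p = \left(-4\right) \left(-3\right) = 12$)
$H{\left(w \right)} = 18$ ($H{\left(w \right)} = 12 + 6 = 18$)
$d{\left(Y \right)} = - \frac{1}{19}$
$l{\left(G,M \right)} = - \frac{858}{4861} + \frac{143 M}{4861}$ ($l{\left(G,M \right)} = \frac{-6 + M}{34 - \frac{1}{143}} = \frac{-6 + M}{\frac{4861}{143}} = \left(-6 + M\right) \frac{143}{4861} = - \frac{858}{4861} + \frac{143 M}{4861}$)
$\frac{l{\left(d{\left(3 \left(-4 + H{\left(-2 \right)}\right) \right)},-709 \right)}}{212944} = \frac{- \frac{858}{4861} + \frac{143}{4861} \left(-709\right)}{212944} = \left(- \frac{858}{4861} - \frac{101387}{4861}\right) \frac{1}{212944} = \left(- \frac{102245}{4861}\right) \frac{1}{212944} = - \frac{102245}{1035120784}$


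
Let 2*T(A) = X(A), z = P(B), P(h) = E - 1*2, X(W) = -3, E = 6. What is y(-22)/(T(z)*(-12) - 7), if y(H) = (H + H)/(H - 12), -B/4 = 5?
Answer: 2/17 ≈ 0.11765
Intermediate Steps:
B = -20 (B = -4*5 = -20)
P(h) = 4 (P(h) = 6 - 1*2 = 6 - 2 = 4)
z = 4
y(H) = 2*H/(-12 + H) (y(H) = (2*H)/(-12 + H) = 2*H/(-12 + H))
T(A) = -3/2 (T(A) = (½)*(-3) = -3/2)
y(-22)/(T(z)*(-12) - 7) = (2*(-22)/(-12 - 22))/(-3/2*(-12) - 7) = (2*(-22)/(-34))/(18 - 7) = (2*(-22)*(-1/34))/11 = (22/17)*(1/11) = 2/17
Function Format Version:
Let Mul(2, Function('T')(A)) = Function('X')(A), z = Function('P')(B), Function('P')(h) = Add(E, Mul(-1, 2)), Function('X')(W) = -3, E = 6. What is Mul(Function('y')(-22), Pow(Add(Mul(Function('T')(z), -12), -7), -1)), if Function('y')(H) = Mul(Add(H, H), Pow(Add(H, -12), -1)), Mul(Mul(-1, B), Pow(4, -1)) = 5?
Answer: Rational(2, 17) ≈ 0.11765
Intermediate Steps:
B = -20 (B = Mul(-4, 5) = -20)
Function('P')(h) = 4 (Function('P')(h) = Add(6, Mul(-1, 2)) = Add(6, -2) = 4)
z = 4
Function('y')(H) = Mul(2, H, Pow(Add(-12, H), -1)) (Function('y')(H) = Mul(Mul(2, H), Pow(Add(-12, H), -1)) = Mul(2, H, Pow(Add(-12, H), -1)))
Function('T')(A) = Rational(-3, 2) (Function('T')(A) = Mul(Rational(1, 2), -3) = Rational(-3, 2))
Mul(Function('y')(-22), Pow(Add(Mul(Function('T')(z), -12), -7), -1)) = Mul(Mul(2, -22, Pow(Add(-12, -22), -1)), Pow(Add(Mul(Rational(-3, 2), -12), -7), -1)) = Mul(Mul(2, -22, Pow(-34, -1)), Pow(Add(18, -7), -1)) = Mul(Mul(2, -22, Rational(-1, 34)), Pow(11, -1)) = Mul(Rational(22, 17), Rational(1, 11)) = Rational(2, 17)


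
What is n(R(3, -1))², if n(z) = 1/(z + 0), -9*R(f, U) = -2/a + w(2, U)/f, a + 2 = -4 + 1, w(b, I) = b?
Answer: 18225/256 ≈ 71.191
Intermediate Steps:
a = -5 (a = -2 + (-4 + 1) = -2 - 3 = -5)
R(f, U) = -2/45 - 2/(9*f) (R(f, U) = -(-2/(-5) + 2/f)/9 = -(-2*(-⅕) + 2/f)/9 = -(⅖ + 2/f)/9 = -2/45 - 2/(9*f))
n(z) = 1/z
n(R(3, -1))² = (1/((2/45)*(-5 - 1*3)/3))² = (1/((2/45)*(⅓)*(-5 - 3)))² = (1/((2/45)*(⅓)*(-8)))² = (1/(-16/135))² = (-135/16)² = 18225/256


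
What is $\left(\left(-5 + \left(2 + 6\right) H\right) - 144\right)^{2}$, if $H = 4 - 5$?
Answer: $24649$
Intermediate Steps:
$H = -1$
$\left(\left(-5 + \left(2 + 6\right) H\right) - 144\right)^{2} = \left(\left(-5 + \left(2 + 6\right) \left(-1\right)\right) - 144\right)^{2} = \left(\left(-5 + 8 \left(-1\right)\right) - 144\right)^{2} = \left(\left(-5 - 8\right) - 144\right)^{2} = \left(-13 - 144\right)^{2} = \left(-157\right)^{2} = 24649$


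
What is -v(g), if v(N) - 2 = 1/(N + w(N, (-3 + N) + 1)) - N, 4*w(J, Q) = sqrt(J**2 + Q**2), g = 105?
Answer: 7969609/77383 + 2*sqrt(21634)/77383 ≈ 102.99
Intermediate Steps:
w(J, Q) = sqrt(J**2 + Q**2)/4
v(N) = 2 + 1/(N + sqrt(N**2 + (-2 + N)**2)/4) - N (v(N) = 2 + (1/(N + sqrt(N**2 + ((-3 + N) + 1)**2)/4) - N) = 2 + (1/(N + sqrt(N**2 + (-2 + N)**2)/4) - N) = 2 + 1/(N + sqrt(N**2 + (-2 + N)**2)/4) - N)
-v(g) = -(4 - 4*105**2 + 2*sqrt(105**2 + (-2 + 105)**2) + 8*105 - 1*105*sqrt(105**2 + (-2 + 105)**2))/(sqrt(105**2 + (-2 + 105)**2) + 4*105) = -(4 - 4*11025 + 2*sqrt(11025 + 103**2) + 840 - 1*105*sqrt(11025 + 103**2))/(sqrt(11025 + 103**2) + 420) = -(4 - 44100 + 2*sqrt(11025 + 10609) + 840 - 1*105*sqrt(11025 + 10609))/(sqrt(11025 + 10609) + 420) = -(4 - 44100 + 2*sqrt(21634) + 840 - 1*105*sqrt(21634))/(sqrt(21634) + 420) = -(4 - 44100 + 2*sqrt(21634) + 840 - 105*sqrt(21634))/(420 + sqrt(21634)) = -(-43256 - 103*sqrt(21634))/(420 + sqrt(21634))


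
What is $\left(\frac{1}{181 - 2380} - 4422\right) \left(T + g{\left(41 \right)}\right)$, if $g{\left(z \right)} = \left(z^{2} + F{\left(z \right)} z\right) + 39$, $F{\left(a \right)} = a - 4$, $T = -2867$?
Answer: $- \frac{3597872230}{2199} \approx -1.6361 \cdot 10^{6}$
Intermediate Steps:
$F{\left(a \right)} = -4 + a$ ($F{\left(a \right)} = a - 4 = -4 + a$)
$g{\left(z \right)} = 39 + z^{2} + z \left(-4 + z\right)$ ($g{\left(z \right)} = \left(z^{2} + \left(-4 + z\right) z\right) + 39 = \left(z^{2} + z \left(-4 + z\right)\right) + 39 = 39 + z^{2} + z \left(-4 + z\right)$)
$\left(\frac{1}{181 - 2380} - 4422\right) \left(T + g{\left(41 \right)}\right) = \left(\frac{1}{181 - 2380} - 4422\right) \left(-2867 + \left(39 + 41^{2} + 41 \left(-4 + 41\right)\right)\right) = \left(\frac{1}{-2199} - 4422\right) \left(-2867 + \left(39 + 1681 + 41 \cdot 37\right)\right) = \left(- \frac{1}{2199} - 4422\right) \left(-2867 + \left(39 + 1681 + 1517\right)\right) = - \frac{9723979 \left(-2867 + 3237\right)}{2199} = \left(- \frac{9723979}{2199}\right) 370 = - \frac{3597872230}{2199}$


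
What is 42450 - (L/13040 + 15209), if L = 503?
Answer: 355222137/13040 ≈ 27241.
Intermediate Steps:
42450 - (L/13040 + 15209) = 42450 - (503/13040 + 15209) = 42450 - 1*198325863/13040 = 42450 - 198325863/13040 = 355222137/13040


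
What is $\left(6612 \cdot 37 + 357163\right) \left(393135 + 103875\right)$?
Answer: $299104097070$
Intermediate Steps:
$\left(6612 \cdot 37 + 357163\right) \left(393135 + 103875\right) = \left(244644 + 357163\right) 497010 = 601807 \cdot 497010 = 299104097070$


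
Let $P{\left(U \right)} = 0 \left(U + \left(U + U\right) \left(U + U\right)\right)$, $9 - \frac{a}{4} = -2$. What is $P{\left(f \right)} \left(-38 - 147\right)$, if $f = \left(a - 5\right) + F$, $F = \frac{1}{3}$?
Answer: $0$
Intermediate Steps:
$F = \frac{1}{3} \approx 0.33333$
$a = 44$ ($a = 36 - -8 = 36 + 8 = 44$)
$f = \frac{118}{3}$ ($f = \left(44 - 5\right) + \frac{1}{3} = 39 + \frac{1}{3} = \frac{118}{3} \approx 39.333$)
$P{\left(U \right)} = 0$ ($P{\left(U \right)} = 0 \left(U + 2 U 2 U\right) = 0 \left(U + 4 U^{2}\right) = 0$)
$P{\left(f \right)} \left(-38 - 147\right) = 0 \left(-38 - 147\right) = 0 \left(-185\right) = 0$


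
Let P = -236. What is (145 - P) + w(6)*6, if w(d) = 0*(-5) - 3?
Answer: 363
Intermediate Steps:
w(d) = -3 (w(d) = 0 - 3 = -3)
(145 - P) + w(6)*6 = (145 - 1*(-236)) - 3*6 = (145 + 236) - 18 = 381 - 18 = 363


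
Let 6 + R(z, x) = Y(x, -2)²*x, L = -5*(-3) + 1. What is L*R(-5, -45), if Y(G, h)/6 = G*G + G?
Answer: -101616768096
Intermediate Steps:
Y(G, h) = 6*G + 6*G² (Y(G, h) = 6*(G*G + G) = 6*(G² + G) = 6*(G + G²) = 6*G + 6*G²)
L = 16 (L = 15 + 1 = 16)
R(z, x) = -6 + 36*x³*(1 + x)² (R(z, x) = -6 + (6*x*(1 + x))²*x = -6 + (36*x²*(1 + x)²)*x = -6 + 36*x³*(1 + x)²)
L*R(-5, -45) = 16*(-6 + 36*(-45)³*(1 - 45)²) = 16*(-6 + 36*(-91125)*(-44)²) = 16*(-6 + 36*(-91125)*1936) = 16*(-6 - 6351048000) = 16*(-6351048006) = -101616768096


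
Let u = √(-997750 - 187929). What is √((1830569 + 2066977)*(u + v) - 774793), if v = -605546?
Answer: √(-2360144164909 + 42873006*I*√9799) ≈ 1.38e+3 + 1.5363e+6*I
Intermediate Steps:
u = 11*I*√9799 (u = √(-1185679) = 11*I*√9799 ≈ 1088.9*I)
√((1830569 + 2066977)*(u + v) - 774793) = √((1830569 + 2066977)*(11*I*√9799 - 605546) - 774793) = √(3897546*(-605546 + 11*I*√9799) - 774793) = √((-2360143390116 + 42873006*I*√9799) - 774793) = √(-2360144164909 + 42873006*I*√9799)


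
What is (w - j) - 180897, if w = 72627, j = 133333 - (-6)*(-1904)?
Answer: -230179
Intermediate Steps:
j = 121909 (j = 133333 - 1*11424 = 133333 - 11424 = 121909)
(w - j) - 180897 = (72627 - 1*121909) - 180897 = (72627 - 121909) - 180897 = -49282 - 180897 = -230179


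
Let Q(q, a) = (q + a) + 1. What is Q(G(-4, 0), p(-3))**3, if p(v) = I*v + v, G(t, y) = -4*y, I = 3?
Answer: -1331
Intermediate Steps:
p(v) = 4*v (p(v) = 3*v + v = 4*v)
Q(q, a) = 1 + a + q (Q(q, a) = (a + q) + 1 = 1 + a + q)
Q(G(-4, 0), p(-3))**3 = (1 + 4*(-3) - 4*0)**3 = (1 - 12 + 0)**3 = (-11)**3 = -1331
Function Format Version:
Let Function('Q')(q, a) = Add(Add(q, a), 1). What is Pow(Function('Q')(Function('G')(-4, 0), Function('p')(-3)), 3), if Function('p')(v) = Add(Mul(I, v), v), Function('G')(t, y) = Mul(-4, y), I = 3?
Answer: -1331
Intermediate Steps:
Function('p')(v) = Mul(4, v) (Function('p')(v) = Add(Mul(3, v), v) = Mul(4, v))
Function('Q')(q, a) = Add(1, a, q) (Function('Q')(q, a) = Add(Add(a, q), 1) = Add(1, a, q))
Pow(Function('Q')(Function('G')(-4, 0), Function('p')(-3)), 3) = Pow(Add(1, Mul(4, -3), Mul(-4, 0)), 3) = Pow(Add(1, -12, 0), 3) = Pow(-11, 3) = -1331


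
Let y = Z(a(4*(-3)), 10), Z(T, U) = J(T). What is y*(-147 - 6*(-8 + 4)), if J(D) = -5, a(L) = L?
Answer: 615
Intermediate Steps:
Z(T, U) = -5
y = -5
y*(-147 - 6*(-8 + 4)) = -5*(-147 - 6*(-8 + 4)) = -5*(-147 - 6*(-4)) = -5*(-147 + 24) = -5*(-123) = 615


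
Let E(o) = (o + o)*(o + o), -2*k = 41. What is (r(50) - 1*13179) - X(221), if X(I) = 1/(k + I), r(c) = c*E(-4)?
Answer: -4001581/401 ≈ -9979.0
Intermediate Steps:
k = -41/2 (k = -½*41 = -41/2 ≈ -20.500)
E(o) = 4*o² (E(o) = (2*o)*(2*o) = 4*o²)
r(c) = 64*c (r(c) = c*(4*(-4)²) = c*(4*16) = c*64 = 64*c)
X(I) = 1/(-41/2 + I)
(r(50) - 1*13179) - X(221) = (64*50 - 1*13179) - 2/(-41 + 2*221) = (3200 - 13179) - 2/(-41 + 442) = -9979 - 2/401 = -4001581/401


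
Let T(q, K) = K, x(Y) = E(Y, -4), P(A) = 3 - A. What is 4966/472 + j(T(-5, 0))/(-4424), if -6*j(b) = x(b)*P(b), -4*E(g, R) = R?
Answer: 5492455/522032 ≈ 10.521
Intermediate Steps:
E(g, R) = -R/4
x(Y) = 1 (x(Y) = -1/4*(-4) = 1)
j(b) = -1/2 + b/6 (j(b) = -(3 - b)/6 = -1/2 + b/6)
4966/472 + j(T(-5, 0))/(-4424) = 4966/472 + (-1/2 + (1/6)*0)/(-4424) = 4966*(1/472) + (-1/2 + 0)*(-1/4424) = 2483/236 - 1/2*(-1/4424) = 2483/236 + 1/8848 = 5492455/522032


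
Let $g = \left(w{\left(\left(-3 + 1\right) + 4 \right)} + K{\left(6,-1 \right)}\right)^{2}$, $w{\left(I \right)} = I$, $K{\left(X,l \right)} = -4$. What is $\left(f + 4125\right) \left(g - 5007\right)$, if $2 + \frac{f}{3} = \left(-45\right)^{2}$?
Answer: $-51000582$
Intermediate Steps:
$f = 6069$ ($f = -6 + 3 \left(-45\right)^{2} = -6 + 3 \cdot 2025 = -6 + 6075 = 6069$)
$g = 4$ ($g = \left(\left(\left(-3 + 1\right) + 4\right) - 4\right)^{2} = \left(\left(-2 + 4\right) - 4\right)^{2} = \left(2 - 4\right)^{2} = \left(-2\right)^{2} = 4$)
$\left(f + 4125\right) \left(g - 5007\right) = \left(6069 + 4125\right) \left(4 - 5007\right) = 10194 \left(-5003\right) = -51000582$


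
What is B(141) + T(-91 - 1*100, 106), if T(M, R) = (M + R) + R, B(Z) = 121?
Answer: 142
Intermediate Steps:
T(M, R) = M + 2*R
B(141) + T(-91 - 1*100, 106) = 121 + ((-91 - 1*100) + 2*106) = 121 + ((-91 - 100) + 212) = 121 + (-191 + 212) = 121 + 21 = 142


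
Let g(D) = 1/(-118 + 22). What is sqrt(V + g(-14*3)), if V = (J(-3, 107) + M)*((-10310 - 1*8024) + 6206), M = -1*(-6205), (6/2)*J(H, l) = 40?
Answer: I*sqrt(43439585286)/24 ≈ 8684.2*I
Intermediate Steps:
g(D) = -1/96 (g(D) = 1/(-96) = -1/96)
J(H, l) = 40/3 (J(H, l) = (1/3)*40 = 40/3)
M = 6205
V = -226247840/3 (V = (40/3 + 6205)*((-10310 - 1*8024) + 6206) = 18655*((-10310 - 8024) + 6206)/3 = 18655*(-18334 + 6206)/3 = (18655/3)*(-12128) = -226247840/3 ≈ -7.5416e+7)
sqrt(V + g(-14*3)) = sqrt(-226247840/3 - 1/96) = sqrt(-7239930881/96) = I*sqrt(43439585286)/24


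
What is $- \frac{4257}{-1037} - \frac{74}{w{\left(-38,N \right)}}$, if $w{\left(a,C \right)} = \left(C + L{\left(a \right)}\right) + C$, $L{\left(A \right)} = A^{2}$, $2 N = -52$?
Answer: $\frac{2924503}{721752} \approx 4.0519$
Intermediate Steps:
$N = -26$ ($N = \frac{1}{2} \left(-52\right) = -26$)
$w{\left(a,C \right)} = a^{2} + 2 C$ ($w{\left(a,C \right)} = \left(C + a^{2}\right) + C = a^{2} + 2 C$)
$- \frac{4257}{-1037} - \frac{74}{w{\left(-38,N \right)}} = - \frac{4257}{-1037} - \frac{74}{\left(-38\right)^{2} + 2 \left(-26\right)} = \left(-4257\right) \left(- \frac{1}{1037}\right) - \frac{74}{1444 - 52} = \frac{4257}{1037} - \frac{74}{1392} = \frac{4257}{1037} - \frac{37}{696} = \frac{2924503}{721752}$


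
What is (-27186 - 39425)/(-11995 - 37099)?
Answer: 66611/49094 ≈ 1.3568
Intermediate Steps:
(-27186 - 39425)/(-11995 - 37099) = -66611/(-49094) = -66611*(-1/49094) = 66611/49094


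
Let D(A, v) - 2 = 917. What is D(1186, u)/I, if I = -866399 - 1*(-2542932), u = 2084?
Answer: 919/1676533 ≈ 0.00054816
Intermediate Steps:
D(A, v) = 919 (D(A, v) = 2 + 917 = 919)
I = 1676533 (I = -866399 + 2542932 = 1676533)
D(1186, u)/I = 919/1676533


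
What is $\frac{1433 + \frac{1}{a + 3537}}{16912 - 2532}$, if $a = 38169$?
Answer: $\frac{59764699}{599732280} \approx 0.099652$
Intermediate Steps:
$\frac{1433 + \frac{1}{a + 3537}}{16912 - 2532} = \frac{1433 + \frac{1}{38169 + 3537}}{16912 - 2532} = \frac{1433 + \frac{1}{41706}}{14380} = \left(1433 + \frac{1}{41706}\right) \frac{1}{14380} = \frac{59764699}{41706} \cdot \frac{1}{14380} = \frac{59764699}{599732280}$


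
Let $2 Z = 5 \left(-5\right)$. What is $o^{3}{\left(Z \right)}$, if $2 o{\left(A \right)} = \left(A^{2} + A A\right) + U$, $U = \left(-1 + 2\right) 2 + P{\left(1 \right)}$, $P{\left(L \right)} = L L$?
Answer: $\frac{251239591}{64} \approx 3.9256 \cdot 10^{6}$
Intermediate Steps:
$P{\left(L \right)} = L^{2}$
$U = 3$ ($U = \left(-1 + 2\right) 2 + 1^{2} = 1 \cdot 2 + 1 = 2 + 1 = 3$)
$Z = - \frac{25}{2}$ ($Z = \frac{5 \left(-5\right)}{2} = \frac{1}{2} \left(-25\right) = - \frac{25}{2} \approx -12.5$)
$o{\left(A \right)} = \frac{3}{2} + A^{2}$ ($o{\left(A \right)} = \frac{\left(A^{2} + A A\right) + 3}{2} = \frac{\left(A^{2} + A^{2}\right) + 3}{2} = \frac{2 A^{2} + 3}{2} = \frac{3 + 2 A^{2}}{2} = \frac{3}{2} + A^{2}$)
$o^{3}{\left(Z \right)} = \left(\frac{3}{2} + \left(- \frac{25}{2}\right)^{2}\right)^{3} = \left(\frac{3}{2} + \frac{625}{4}\right)^{3} = \left(\frac{631}{4}\right)^{3} = \frac{251239591}{64}$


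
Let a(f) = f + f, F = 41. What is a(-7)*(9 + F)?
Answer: -700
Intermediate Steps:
a(f) = 2*f
a(-7)*(9 + F) = (2*(-7))*(9 + 41) = -14*50 = -700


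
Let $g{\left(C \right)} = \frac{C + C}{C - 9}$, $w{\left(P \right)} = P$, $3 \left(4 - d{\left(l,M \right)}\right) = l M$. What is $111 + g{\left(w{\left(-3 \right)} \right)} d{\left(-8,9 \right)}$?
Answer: $125$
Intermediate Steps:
$d{\left(l,M \right)} = 4 - \frac{M l}{3}$ ($d{\left(l,M \right)} = 4 - \frac{l M}{3} = 4 - \frac{M l}{3}$)
$g{\left(C \right)} = \frac{2 C}{-9 + C}$
$111 + g{\left(w{\left(-3 \right)} \right)} d{\left(-8,9 \right)} = 111 + 2 \left(-3\right) \frac{1}{-9 - 3} \left(4 - 3 \left(-8\right)\right) = 111 + 2 \left(-3\right) \frac{1}{-12} \left(4 + 24\right) = 111 + 2 \left(-3\right) \left(- \frac{1}{12}\right) 28 = 111 + \frac{1}{2} \cdot 28 = 111 + 14 = 125$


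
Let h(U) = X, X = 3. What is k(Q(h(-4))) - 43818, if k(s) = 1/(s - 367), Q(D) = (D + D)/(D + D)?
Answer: -16037389/366 ≈ -43818.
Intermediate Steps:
h(U) = 3
Q(D) = 1 (Q(D) = (2*D)/((2*D)) = (2*D)*(1/(2*D)) = 1)
k(s) = 1/(-367 + s)
k(Q(h(-4))) - 43818 = 1/(-367 + 1) - 43818 = 1/(-366) - 43818 = -1/366 - 43818 = -16037389/366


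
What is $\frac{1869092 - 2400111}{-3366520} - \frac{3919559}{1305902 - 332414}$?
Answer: $- \frac{1584791642551}{409658352720} \approx -3.8686$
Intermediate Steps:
$\frac{1869092 - 2400111}{-3366520} - \frac{3919559}{1305902 - 332414} = \left(1869092 - 2400111\right) \left(- \frac{1}{3366520}\right) - \frac{3919559}{973488} = \left(-531019\right) \left(- \frac{1}{3366520}\right) - \frac{3919559}{973488} = \frac{531019}{3366520} - \frac{3919559}{973488} = - \frac{1584791642551}{409658352720}$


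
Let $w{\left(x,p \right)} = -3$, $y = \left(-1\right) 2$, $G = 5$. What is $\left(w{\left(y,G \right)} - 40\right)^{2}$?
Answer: $1849$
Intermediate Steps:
$y = -2$
$\left(w{\left(y,G \right)} - 40\right)^{2} = \left(-3 - 40\right)^{2} = \left(-43\right)^{2} = 1849$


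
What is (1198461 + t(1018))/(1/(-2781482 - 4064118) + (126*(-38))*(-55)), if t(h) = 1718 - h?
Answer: 8208976541600/1802720303999 ≈ 4.5537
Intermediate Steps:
(1198461 + t(1018))/(1/(-2781482 - 4064118) + (126*(-38))*(-55)) = (1198461 + (1718 - 1*1018))/(1/(-2781482 - 4064118) + (126*(-38))*(-55)) = (1198461 + (1718 - 1018))/(1/(-6845600) - 4788*(-55)) = (1198461 + 700)/(-1/6845600 + 263340) = 1199161/(1802720303999/6845600) = 1199161*(6845600/1802720303999) = 8208976541600/1802720303999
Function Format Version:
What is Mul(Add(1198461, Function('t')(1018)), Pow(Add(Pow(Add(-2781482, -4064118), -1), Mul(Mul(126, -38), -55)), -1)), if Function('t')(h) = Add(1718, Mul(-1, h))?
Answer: Rational(8208976541600, 1802720303999) ≈ 4.5537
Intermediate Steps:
Mul(Add(1198461, Function('t')(1018)), Pow(Add(Pow(Add(-2781482, -4064118), -1), Mul(Mul(126, -38), -55)), -1)) = Mul(Add(1198461, Add(1718, Mul(-1, 1018))), Pow(Add(Pow(Add(-2781482, -4064118), -1), Mul(Mul(126, -38), -55)), -1)) = Mul(Add(1198461, Add(1718, -1018)), Pow(Add(Pow(-6845600, -1), Mul(-4788, -55)), -1)) = Mul(Add(1198461, 700), Pow(Add(Rational(-1, 6845600), 263340), -1)) = Mul(1199161, Pow(Rational(1802720303999, 6845600), -1)) = Mul(1199161, Rational(6845600, 1802720303999)) = Rational(8208976541600, 1802720303999)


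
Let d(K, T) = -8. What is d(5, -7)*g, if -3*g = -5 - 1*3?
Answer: -64/3 ≈ -21.333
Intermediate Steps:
g = 8/3 (g = -(-5 - 1*3)/3 = -(-5 - 3)/3 = -⅓*(-8) = 8/3 ≈ 2.6667)
d(5, -7)*g = -8*8/3 = -64/3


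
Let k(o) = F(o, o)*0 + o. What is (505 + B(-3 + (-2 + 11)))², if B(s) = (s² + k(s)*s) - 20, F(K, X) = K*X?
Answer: 310249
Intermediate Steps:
k(o) = o (k(o) = (o*o)*0 + o = o²*0 + o = 0 + o = o)
B(s) = -20 + 2*s² (B(s) = (s² + s*s) - 20 = (s² + s²) - 20 = 2*s² - 20 = -20 + 2*s²)
(505 + B(-3 + (-2 + 11)))² = (505 + (-20 + 2*(-3 + (-2 + 11))²))² = (505 + (-20 + 2*(-3 + 9)²))² = (505 + (-20 + 2*6²))² = (505 + (-20 + 2*36))² = (505 + (-20 + 72))² = (505 + 52)² = 557² = 310249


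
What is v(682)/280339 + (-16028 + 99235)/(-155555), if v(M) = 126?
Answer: -23306567243/43608133145 ≈ -0.53445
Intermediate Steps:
v(682)/280339 + (-16028 + 99235)/(-155555) = 126/280339 + (-16028 + 99235)/(-155555) = 126*(1/280339) + 83207*(-1/155555) = 126/280339 - 83207/155555 = -23306567243/43608133145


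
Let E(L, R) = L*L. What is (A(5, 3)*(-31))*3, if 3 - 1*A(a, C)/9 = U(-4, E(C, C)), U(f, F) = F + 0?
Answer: 5022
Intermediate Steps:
E(L, R) = L**2
U(f, F) = F
A(a, C) = 27 - 9*C**2
(A(5, 3)*(-31))*3 = ((27 - 9*3**2)*(-31))*3 = ((27 - 9*9)*(-31))*3 = ((27 - 81)*(-31))*3 = -54*(-31)*3 = 1674*3 = 5022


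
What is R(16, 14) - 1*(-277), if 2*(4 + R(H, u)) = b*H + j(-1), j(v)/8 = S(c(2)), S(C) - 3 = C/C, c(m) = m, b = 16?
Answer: 417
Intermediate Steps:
S(C) = 4 (S(C) = 3 + C/C = 3 + 1 = 4)
j(v) = 32 (j(v) = 8*4 = 32)
R(H, u) = 12 + 8*H (R(H, u) = -4 + (16*H + 32)/2 = -4 + (32 + 16*H)/2 = -4 + (16 + 8*H) = 12 + 8*H)
R(16, 14) - 1*(-277) = (12 + 8*16) - 1*(-277) = (12 + 128) + 277 = 140 + 277 = 417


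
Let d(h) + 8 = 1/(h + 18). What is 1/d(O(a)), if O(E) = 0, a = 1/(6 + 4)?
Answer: -18/143 ≈ -0.12587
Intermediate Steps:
a = 1/10 ≈ 0.10000
d(h) = -8 + 1/(18 + h) (d(h) = -8 + 1/(h + 18) = -8 + 1/(18 + h))
1/d(O(a)) = 1/((-143 - 8*0)/(18 + 0)) = 1/((-143 + 0)/18) = 1/((1/18)*(-143)) = 1/(-143/18) = -18/143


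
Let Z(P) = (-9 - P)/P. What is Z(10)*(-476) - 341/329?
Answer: 1486033/1645 ≈ 903.36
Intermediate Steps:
Z(P) = (-9 - P)/P
Z(10)*(-476) - 341/329 = ((-9 - 1*10)/10)*(-476) - 341/329 = ((-9 - 10)/10)*(-476) - 341*1/329 = ((⅒)*(-19))*(-476) - 341/329 = -19/10*(-476) - 341/329 = 4522/5 - 341/329 = 1486033/1645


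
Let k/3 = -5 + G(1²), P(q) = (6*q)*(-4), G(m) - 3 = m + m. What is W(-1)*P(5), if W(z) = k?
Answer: 0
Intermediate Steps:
G(m) = 3 + 2*m (G(m) = 3 + (m + m) = 3 + 2*m)
P(q) = -24*q
k = 0 (k = 3*(-5 + (3 + 2*1²)) = 3*(-5 + (3 + 2*1)) = 3*(-5 + (3 + 2)) = 3*(-5 + 5) = 3*0 = 0)
W(z) = 0
W(-1)*P(5) = 0*(-24*5) = 0*(-120) = 0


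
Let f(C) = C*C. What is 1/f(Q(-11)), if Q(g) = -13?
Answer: 1/169 ≈ 0.0059172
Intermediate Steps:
f(C) = C**2
1/f(Q(-11)) = 1/((-13)**2) = 1/169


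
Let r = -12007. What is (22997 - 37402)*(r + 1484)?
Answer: 151583815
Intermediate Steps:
(22997 - 37402)*(r + 1484) = (22997 - 37402)*(-12007 + 1484) = -14405*(-10523) = 151583815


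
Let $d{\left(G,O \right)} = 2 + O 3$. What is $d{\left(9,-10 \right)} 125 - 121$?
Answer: $-3621$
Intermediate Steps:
$d{\left(G,O \right)} = 2 + 3 O$
$d{\left(9,-10 \right)} 125 - 121 = \left(2 + 3 \left(-10\right)\right) 125 - 121 = \left(2 - 30\right) 125 - 121 = \left(-28\right) 125 - 121 = -3500 - 121 = -3621$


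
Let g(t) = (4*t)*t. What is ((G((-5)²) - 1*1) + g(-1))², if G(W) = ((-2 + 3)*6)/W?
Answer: 6561/625 ≈ 10.498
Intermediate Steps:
G(W) = 6/W (G(W) = (1*6)/W = 6/W)
g(t) = 4*t²
((G((-5)²) - 1*1) + g(-1))² = ((6/((-5)²) - 1*1) + 4*(-1)²)² = ((6/25 - 1) + 4*1)² = ((6*(1/25) - 1) + 4)² = ((6/25 - 1) + 4)² = (-19/25 + 4)² = (81/25)² = 6561/625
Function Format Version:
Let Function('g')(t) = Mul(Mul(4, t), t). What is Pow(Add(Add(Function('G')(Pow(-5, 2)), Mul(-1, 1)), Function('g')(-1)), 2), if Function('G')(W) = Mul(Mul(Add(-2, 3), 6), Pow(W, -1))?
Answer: Rational(6561, 625) ≈ 10.498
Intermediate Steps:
Function('G')(W) = Mul(6, Pow(W, -1)) (Function('G')(W) = Mul(Mul(1, 6), Pow(W, -1)) = Mul(6, Pow(W, -1)))
Function('g')(t) = Mul(4, Pow(t, 2))
Pow(Add(Add(Function('G')(Pow(-5, 2)), Mul(-1, 1)), Function('g')(-1)), 2) = Pow(Add(Add(Mul(6, Pow(Pow(-5, 2), -1)), Mul(-1, 1)), Mul(4, Pow(-1, 2))), 2) = Pow(Add(Add(Mul(6, Pow(25, -1)), -1), Mul(4, 1)), 2) = Pow(Add(Add(Mul(6, Rational(1, 25)), -1), 4), 2) = Pow(Add(Add(Rational(6, 25), -1), 4), 2) = Pow(Add(Rational(-19, 25), 4), 2) = Pow(Rational(81, 25), 2) = Rational(6561, 625)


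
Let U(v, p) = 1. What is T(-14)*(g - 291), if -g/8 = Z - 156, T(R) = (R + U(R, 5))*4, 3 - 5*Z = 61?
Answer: -272948/5 ≈ -54590.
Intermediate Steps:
Z = -58/5 (Z = ⅗ - ⅕*61 = ⅗ - 61/5 = -58/5 ≈ -11.600)
T(R) = 4 + 4*R (T(R) = (R + 1)*4 = (1 + R)*4 = 4 + 4*R)
g = 6704/5 (g = -8*(-58/5 - 156) = -8*(-838/5) = 6704/5 ≈ 1340.8)
T(-14)*(g - 291) = (4 + 4*(-14))*(6704/5 - 291) = (4 - 56)*(5249/5) = -52*5249/5 = -272948/5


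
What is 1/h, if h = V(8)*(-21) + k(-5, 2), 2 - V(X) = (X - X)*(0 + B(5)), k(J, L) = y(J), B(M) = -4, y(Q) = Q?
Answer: -1/47 ≈ -0.021277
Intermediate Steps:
k(J, L) = J
V(X) = 2 (V(X) = 2 - (X - X)*(0 - 4) = 2 - 0*(-4) = 2 - 1*0 = 2 + 0 = 2)
h = -47 (h = 2*(-21) - 5 = -42 - 5 = -47)
1/h = 1/(-47) = -1/47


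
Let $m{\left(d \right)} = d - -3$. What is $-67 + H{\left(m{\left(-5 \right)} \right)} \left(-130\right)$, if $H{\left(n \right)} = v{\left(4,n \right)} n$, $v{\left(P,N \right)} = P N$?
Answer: $-2147$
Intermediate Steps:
$v{\left(P,N \right)} = N P$
$m{\left(d \right)} = 3 + d$ ($m{\left(d \right)} = d + 3 = 3 + d$)
$H{\left(n \right)} = 4 n^{2}$ ($H{\left(n \right)} = n 4 n = 4 n n = 4 n^{2}$)
$-67 + H{\left(m{\left(-5 \right)} \right)} \left(-130\right) = -67 + 4 \left(3 - 5\right)^{2} \left(-130\right) = -67 + 4 \left(-2\right)^{2} \left(-130\right) = -67 + 4 \cdot 4 \left(-130\right) = -67 + 16 \left(-130\right) = -67 - 2080 = -2147$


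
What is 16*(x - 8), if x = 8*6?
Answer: 640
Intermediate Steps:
x = 48
16*(x - 8) = 16*(48 - 8) = 16*40 = 640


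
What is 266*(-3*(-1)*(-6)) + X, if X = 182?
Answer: -4606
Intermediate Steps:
266*(-3*(-1)*(-6)) + X = 266*(-3*(-1)*(-6)) + 182 = 266*(3*(-6)) + 182 = 266*(-18) + 182 = -4788 + 182 = -4606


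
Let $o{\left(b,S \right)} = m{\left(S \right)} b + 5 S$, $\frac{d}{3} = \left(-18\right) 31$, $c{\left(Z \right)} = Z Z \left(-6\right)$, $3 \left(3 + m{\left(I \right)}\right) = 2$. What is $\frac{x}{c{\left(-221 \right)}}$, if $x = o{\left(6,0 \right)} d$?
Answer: $- \frac{3906}{48841} \approx -0.079974$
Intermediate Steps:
$m{\left(I \right)} = - \frac{7}{3}$ ($m{\left(I \right)} = -3 + \frac{1}{3} \cdot 2 = -3 + \frac{2}{3} = - \frac{7}{3}$)
$c{\left(Z \right)} = - 6 Z^{2}$ ($c{\left(Z \right)} = Z^{2} \left(-6\right) = - 6 Z^{2}$)
$d = -1674$ ($d = 3 \left(\left(-18\right) 31\right) = 3 \left(-558\right) = -1674$)
$o{\left(b,S \right)} = 5 S - \frac{7 b}{3}$ ($o{\left(b,S \right)} = - \frac{7 b}{3} + 5 S = 5 S - \frac{7 b}{3}$)
$x = 23436$ ($x = \left(5 \cdot 0 - 14\right) \left(-1674\right) = \left(0 - 14\right) \left(-1674\right) = \left(-14\right) \left(-1674\right) = 23436$)
$\frac{x}{c{\left(-221 \right)}} = \frac{23436}{\left(-6\right) \left(-221\right)^{2}} = \frac{23436}{\left(-6\right) 48841} = \frac{23436}{-293046} = 23436 \left(- \frac{1}{293046}\right) = - \frac{3906}{48841}$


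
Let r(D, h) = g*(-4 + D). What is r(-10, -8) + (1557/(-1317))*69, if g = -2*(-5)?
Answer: -97271/439 ≈ -221.57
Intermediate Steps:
g = 10
r(D, h) = -40 + 10*D (r(D, h) = 10*(-4 + D) = -40 + 10*D)
r(-10, -8) + (1557/(-1317))*69 = (-40 + 10*(-10)) + (1557/(-1317))*69 = (-40 - 100) + (1557*(-1/1317))*69 = -140 - 519/439*69 = -140 - 35811/439 = -97271/439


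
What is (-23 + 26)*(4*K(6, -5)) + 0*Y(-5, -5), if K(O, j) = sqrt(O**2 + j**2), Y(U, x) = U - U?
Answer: 12*sqrt(61) ≈ 93.723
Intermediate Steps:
Y(U, x) = 0
(-23 + 26)*(4*K(6, -5)) + 0*Y(-5, -5) = (-23 + 26)*(4*sqrt(6**2 + (-5)**2)) + 0*0 = 3*(4*sqrt(36 + 25)) + 0 = 3*(4*sqrt(61)) + 0 = 12*sqrt(61) + 0 = 12*sqrt(61)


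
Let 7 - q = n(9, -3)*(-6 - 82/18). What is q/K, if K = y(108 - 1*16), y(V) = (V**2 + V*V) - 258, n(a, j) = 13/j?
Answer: -523/225045 ≈ -0.0023240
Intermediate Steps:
y(V) = -258 + 2*V**2 (y(V) = (V**2 + V**2) - 258 = 2*V**2 - 258 = -258 + 2*V**2)
q = -1046/27 (q = 7 - 13/(-3)*(-6 - 82/18) = 7 - 13*(-1/3)*(-6 - 82*1/18) = 7 - (-13)*(-6 - 41/9)/3 = 7 - (-13)*(-95)/(3*9) = 7 - 1*1235/27 = 7 - 1235/27 = -1046/27 ≈ -38.741)
K = 16670 (K = -258 + 2*(108 - 1*16)**2 = -258 + 2*(108 - 16)**2 = -258 + 2*92**2 = -258 + 2*8464 = -258 + 16928 = 16670)
q/K = -1046/27/16670 = -1046/27*1/16670 = -523/225045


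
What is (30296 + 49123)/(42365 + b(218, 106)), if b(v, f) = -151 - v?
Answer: 79419/41996 ≈ 1.8911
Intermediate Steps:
(30296 + 49123)/(42365 + b(218, 106)) = (30296 + 49123)/(42365 + (-151 - 1*218)) = 79419/(42365 + (-151 - 218)) = 79419/(42365 - 369) = 79419/41996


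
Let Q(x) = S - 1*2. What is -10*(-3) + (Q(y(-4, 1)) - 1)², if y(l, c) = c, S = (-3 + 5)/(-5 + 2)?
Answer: 391/9 ≈ 43.444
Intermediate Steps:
S = -⅔ (S = 2/(-3) = 2*(-⅓) = -⅔ ≈ -0.66667)
Q(x) = -8/3 (Q(x) = -⅔ - 1*2 = -⅔ - 2 = -8/3)
-10*(-3) + (Q(y(-4, 1)) - 1)² = -10*(-3) + (-8/3 - 1)² = 30 + (-11/3)² = 30 + 121/9 = 391/9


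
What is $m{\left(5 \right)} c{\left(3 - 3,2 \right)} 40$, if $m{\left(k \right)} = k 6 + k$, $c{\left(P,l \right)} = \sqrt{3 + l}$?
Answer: $1400 \sqrt{5} \approx 3130.5$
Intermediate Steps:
$m{\left(k \right)} = 7 k$ ($m{\left(k \right)} = 6 k + k = 7 k$)
$m{\left(5 \right)} c{\left(3 - 3,2 \right)} 40 = 7 \cdot 5 \sqrt{3 + 2} \cdot 40 = 35 \sqrt{5} \cdot 40 = 1400 \sqrt{5}$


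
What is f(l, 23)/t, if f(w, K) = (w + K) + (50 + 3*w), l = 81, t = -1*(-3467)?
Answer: 397/3467 ≈ 0.11451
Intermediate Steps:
t = 3467
f(w, K) = 50 + K + 4*w (f(w, K) = (K + w) + (50 + 3*w) = 50 + K + 4*w)
f(l, 23)/t = (50 + 23 + 4*81)/3467 = (50 + 23 + 324)*(1/3467) = 397*(1/3467) = 397/3467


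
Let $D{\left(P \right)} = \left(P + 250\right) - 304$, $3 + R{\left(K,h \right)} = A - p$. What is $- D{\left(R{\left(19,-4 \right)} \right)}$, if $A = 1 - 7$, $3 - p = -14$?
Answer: $80$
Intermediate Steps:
$p = 17$ ($p = 3 - -14 = 3 + 14 = 17$)
$A = -6$
$R{\left(K,h \right)} = -26$ ($R{\left(K,h \right)} = -3 - 23 = -26$)
$D{\left(P \right)} = -54 + P$ ($D{\left(P \right)} = \left(250 + P\right) - 304 = -54 + P$)
$- D{\left(R{\left(19,-4 \right)} \right)} = - (-54 - 26) = \left(-1\right) \left(-80\right) = 80$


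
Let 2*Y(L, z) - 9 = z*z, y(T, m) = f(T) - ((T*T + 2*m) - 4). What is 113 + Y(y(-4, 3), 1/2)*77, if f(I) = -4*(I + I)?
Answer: 3753/8 ≈ 469.13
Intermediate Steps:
f(I) = -8*I
y(T, m) = 4 - T² - 8*T - 2*m (y(T, m) = -8*T - ((T*T + 2*m) - 4) = -8*T - ((T² + 2*m) - 4) = -8*T - (-4 + T² + 2*m) = -8*T + (4 - T² - 2*m) = 4 - T² - 8*T - 2*m)
Y(L, z) = 9/2 + z²/2 (Y(L, z) = 9/2 + (z*z)/2 = 9/2 + z²/2)
113 + Y(y(-4, 3), 1/2)*77 = 113 + (9/2 + (1/2)²/2)*77 = 113 + (9/2 + (½)²/2)*77 = 113 + (9/2 + (½)*(¼))*77 = 113 + (9/2 + ⅛)*77 = 113 + (37/8)*77 = 113 + 2849/8 = 3753/8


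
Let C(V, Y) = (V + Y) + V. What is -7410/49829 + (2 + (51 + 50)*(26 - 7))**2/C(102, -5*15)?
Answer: 14144620223/494457 ≈ 28606.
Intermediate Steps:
C(V, Y) = Y + 2*V
-7410/49829 + (2 + (51 + 50)*(26 - 7))**2/C(102, -5*15) = -7410/49829 + (2 + (51 + 50)*(26 - 7))**2/(-5*15 + 2*102) = -7410*1/49829 + (2 + 101*19)**2/(-75 + 204) = -570/3833 + (2 + 1919)**2/129 = -570/3833 + 1921**2*(1/129) = -570/3833 + 3690241*(1/129) = -570/3833 + 3690241/129 = 14144620223/494457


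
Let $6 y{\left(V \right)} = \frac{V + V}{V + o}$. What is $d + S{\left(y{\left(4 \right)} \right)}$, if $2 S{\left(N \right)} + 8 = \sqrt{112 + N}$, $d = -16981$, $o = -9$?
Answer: $-16985 + \frac{\sqrt{6285}}{15} \approx -16980.0$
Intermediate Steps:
$y{\left(V \right)} = \frac{V}{3 \left(-9 + V\right)}$ ($y{\left(V \right)} = \frac{\left(V + V\right) \frac{1}{V - 9}}{6} = \frac{2 V \frac{1}{-9 + V}}{6} = \frac{V}{3 \left(-9 + V\right)}$)
$S{\left(N \right)} = -4 + \frac{\sqrt{112 + N}}{2}$
$d + S{\left(y{\left(4 \right)} \right)} = -16981 - \left(4 - \frac{\sqrt{112 + \frac{1}{3} \cdot 4 \frac{1}{-9 + 4}}}{2}\right) = -16981 - \left(4 - \frac{\sqrt{112 + \frac{1}{3} \cdot 4 \frac{1}{-5}}}{2}\right) = -16981 - \left(4 - \frac{\sqrt{112 + \frac{1}{3} \cdot 4 \left(- \frac{1}{5}\right)}}{2}\right) = -16981 - \left(4 - \frac{\sqrt{112 - \frac{4}{15}}}{2}\right) = -16981 - \left(4 - \frac{\sqrt{\frac{1676}{15}}}{2}\right) = -16981 - \left(4 - \frac{\frac{2}{15} \sqrt{6285}}{2}\right) = -16981 - \left(4 - \frac{\sqrt{6285}}{15}\right) = -16985 + \frac{\sqrt{6285}}{15}$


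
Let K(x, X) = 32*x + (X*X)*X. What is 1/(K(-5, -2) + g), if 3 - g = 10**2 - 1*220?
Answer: -1/45 ≈ -0.022222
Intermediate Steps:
g = 123 (g = 3 - (10**2 - 1*220) = 3 - (100 - 220) = 3 - 1*(-120) = 3 + 120 = 123)
K(x, X) = X**3 + 32*x (K(x, X) = 32*x + X**2*X = 32*x + X**3 = X**3 + 32*x)
1/(K(-5, -2) + g) = 1/(((-2)**3 + 32*(-5)) + 123) = 1/((-8 - 160) + 123) = 1/(-168 + 123) = 1/(-45) = -1/45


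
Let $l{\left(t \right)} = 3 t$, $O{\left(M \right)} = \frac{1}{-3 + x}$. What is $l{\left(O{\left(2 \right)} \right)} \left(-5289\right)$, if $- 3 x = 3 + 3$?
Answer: $\frac{15867}{5} \approx 3173.4$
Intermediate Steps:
$x = -2$ ($x = - \frac{3 + 3}{3} = \left(- \frac{1}{3}\right) 6 = -2$)
$O{\left(M \right)} = - \frac{1}{5}$ ($O{\left(M \right)} = \frac{1}{-3 - 2} = \frac{1}{-5} = - \frac{1}{5}$)
$l{\left(O{\left(2 \right)} \right)} \left(-5289\right) = 3 \left(- \frac{1}{5}\right) \left(-5289\right) = \left(- \frac{3}{5}\right) \left(-5289\right) = \frac{15867}{5}$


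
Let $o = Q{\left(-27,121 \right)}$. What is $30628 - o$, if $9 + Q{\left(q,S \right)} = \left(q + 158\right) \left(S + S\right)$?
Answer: $-1065$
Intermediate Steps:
$Q{\left(q,S \right)} = -9 + 2 S \left(158 + q\right)$ ($Q{\left(q,S \right)} = -9 + \left(q + 158\right) \left(S + S\right) = -9 + \left(158 + q\right) 2 S = -9 + 2 S \left(158 + q\right)$)
$o = 31693$ ($o = -9 + 316 \cdot 121 + 2 \cdot 121 \left(-27\right) = -9 + 38236 - 6534 = 31693$)
$30628 - o = 30628 - 31693 = -1065$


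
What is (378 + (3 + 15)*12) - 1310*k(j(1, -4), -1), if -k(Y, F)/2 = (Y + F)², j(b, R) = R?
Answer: 66094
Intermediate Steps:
k(Y, F) = -2*(F + Y)² (k(Y, F) = -2*(Y + F)² = -2*(F + Y)²)
(378 + (3 + 15)*12) - 1310*k(j(1, -4), -1) = (378 + (3 + 15)*12) - (-2620)*(-1 - 4)² = (378 + 18*12) - (-2620)*(-5)² = (378 + 216) - (-2620)*25 = 594 - 1310*(-50) = 594 + 65500 = 66094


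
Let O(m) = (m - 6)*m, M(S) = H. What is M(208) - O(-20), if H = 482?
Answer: -38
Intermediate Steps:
M(S) = 482
O(m) = m*(-6 + m) (O(m) = (-6 + m)*m = m*(-6 + m))
M(208) - O(-20) = 482 - (-20)*(-6 - 20) = 482 - (-20)*(-26) = 482 - 1*520 = 482 - 520 = -38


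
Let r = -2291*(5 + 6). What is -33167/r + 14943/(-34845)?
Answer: 259708524/292709615 ≈ 0.88726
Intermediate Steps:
r = -25201 (r = -2291*11 = -25201)
-33167/r + 14943/(-34845) = -33167/(-25201) + 14943/(-34845) = -33167*(-1/25201) + 14943*(-1/34845) = 33167/25201 - 4981/11615 = 259708524/292709615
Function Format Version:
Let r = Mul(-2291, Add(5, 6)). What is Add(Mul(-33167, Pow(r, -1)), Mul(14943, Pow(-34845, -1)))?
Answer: Rational(259708524, 292709615) ≈ 0.88726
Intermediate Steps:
r = -25201 (r = Mul(-2291, 11) = -25201)
Add(Mul(-33167, Pow(r, -1)), Mul(14943, Pow(-34845, -1))) = Add(Mul(-33167, Pow(-25201, -1)), Mul(14943, Pow(-34845, -1))) = Add(Mul(-33167, Rational(-1, 25201)), Mul(14943, Rational(-1, 34845))) = Add(Rational(33167, 25201), Rational(-4981, 11615)) = Rational(259708524, 292709615)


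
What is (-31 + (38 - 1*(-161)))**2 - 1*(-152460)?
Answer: 180684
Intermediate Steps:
(-31 + (38 - 1*(-161)))**2 - 1*(-152460) = (-31 + (38 + 161))**2 + 152460 = (-31 + 199)**2 + 152460 = 168**2 + 152460 = 28224 + 152460 = 180684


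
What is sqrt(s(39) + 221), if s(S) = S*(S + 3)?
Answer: 13*sqrt(11) ≈ 43.116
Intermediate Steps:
s(S) = S*(3 + S)
sqrt(s(39) + 221) = sqrt(39*(3 + 39) + 221) = sqrt(39*42 + 221) = sqrt(1638 + 221) = sqrt(1859) = 13*sqrt(11)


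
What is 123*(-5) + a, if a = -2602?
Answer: -3217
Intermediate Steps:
123*(-5) + a = 123*(-5) - 2602 = -615 - 2602 = -3217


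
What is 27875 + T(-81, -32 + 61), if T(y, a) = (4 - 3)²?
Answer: 27876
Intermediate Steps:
T(y, a) = 1 (T(y, a) = 1² = 1)
27875 + T(-81, -32 + 61) = 27875 + 1 = 27876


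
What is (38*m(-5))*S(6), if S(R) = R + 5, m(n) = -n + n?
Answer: 0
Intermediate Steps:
m(n) = 0
S(R) = 5 + R
(38*m(-5))*S(6) = (38*0)*(5 + 6) = 0*11 = 0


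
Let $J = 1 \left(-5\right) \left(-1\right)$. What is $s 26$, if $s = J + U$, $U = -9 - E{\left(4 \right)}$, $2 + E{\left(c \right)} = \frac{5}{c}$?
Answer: $- \frac{169}{2} \approx -84.5$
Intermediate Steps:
$E{\left(c \right)} = -2 + \frac{5}{c}$
$J = 5$ ($J = \left(-5\right) \left(-1\right) = 5$)
$U = - \frac{33}{4}$ ($U = -9 - \left(-2 + \frac{5}{4}\right) = -9 - - \frac{3}{4} = -9 + \frac{3}{4} = - \frac{33}{4} \approx -8.25$)
$s = - \frac{13}{4}$ ($s = 5 - \frac{33}{4} = - \frac{13}{4} \approx -3.25$)
$s 26 = \left(- \frac{13}{4}\right) 26 = - \frac{169}{2}$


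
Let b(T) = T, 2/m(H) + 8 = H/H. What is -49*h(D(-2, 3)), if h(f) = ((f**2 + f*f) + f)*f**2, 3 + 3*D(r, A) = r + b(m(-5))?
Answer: -2684609/3969 ≈ -676.39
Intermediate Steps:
m(H) = -2/7 (m(H) = 2/(-8 + H/H) = 2/(-8 + 1) = 2/(-7) = 2*(-1/7) = -2/7)
D(r, A) = -23/21 + r/3 (D(r, A) = -1 + (r - 2/7)/3 = -1 + (-2/7 + r)/3 = -1 + (-2/21 + r/3) = -23/21 + r/3)
h(f) = f**2*(f + 2*f**2) (h(f) = ((f**2 + f**2) + f)*f**2 = (2*f**2 + f)*f**2 = (f + 2*f**2)*f**2 = f**2*(f + 2*f**2))
-49*h(D(-2, 3)) = -49*(-23/21 + (1/3)*(-2))**3*(1 + 2*(-23/21 + (1/3)*(-2))) = -49*(-23/21 - 2/3)**3*(1 + 2*(-23/21 - 2/3)) = -49*(-37/21)**3*(1 + 2*(-37/21)) = -(-50653)*(1 - 74/21)/189 = -(-50653)*(-53)/(189*21) = -49*2684609/194481 = -2684609/3969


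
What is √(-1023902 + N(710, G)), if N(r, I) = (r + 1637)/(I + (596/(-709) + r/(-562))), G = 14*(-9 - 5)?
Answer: I*√1594978619858911423015/39468055 ≈ 1011.9*I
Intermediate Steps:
G = -196 (G = 14*(-14) = -196)
N(r, I) = (1637 + r)/(-596/709 + I - r/562) (N(r, I) = (1637 + r)/(I + (596*(-1/709) + r*(-1/562))) = (1637 + r)/(I + (-596/709 - r/562)) = (1637 + r)/(-596/709 + I - r/562))
√(-1023902 + N(710, G)) = √(-1023902 + 398458*(-1637 - 1*710)/(334952 - 398458*(-196) + 709*710)) = √(-1023902 + 398458*(-1637 - 710)/(334952 + 78097768 + 503390)) = √(-1023902 + 398458*(-2347)/78936110) = √(-1023902 + 398458*(1/78936110)*(-2347)) = √(-1023902 - 467590463/39468055) = √(-40411888041073/39468055) = I*√1594978619858911423015/39468055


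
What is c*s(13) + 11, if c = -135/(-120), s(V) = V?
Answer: 205/8 ≈ 25.625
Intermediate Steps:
c = 9/8 (c = -135*(-1/120) = 9/8 ≈ 1.1250)
c*s(13) + 11 = (9/8)*13 + 11 = 117/8 + 11 = 205/8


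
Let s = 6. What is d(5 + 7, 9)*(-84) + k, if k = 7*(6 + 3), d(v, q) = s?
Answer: -441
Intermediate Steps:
d(v, q) = 6
k = 63 (k = 7*9 = 63)
d(5 + 7, 9)*(-84) + k = 6*(-84) + 63 = -504 + 63 = -441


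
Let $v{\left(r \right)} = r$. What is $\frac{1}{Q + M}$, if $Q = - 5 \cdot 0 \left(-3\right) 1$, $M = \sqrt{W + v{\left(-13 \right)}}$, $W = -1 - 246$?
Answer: $- \frac{i \sqrt{65}}{130} \approx - 0.062017 i$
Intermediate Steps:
$W = -247$
$M = 2 i \sqrt{65}$ ($M = \sqrt{-247 - 13} = \sqrt{-260} = 2 i \sqrt{65} \approx 16.125 i$)
$Q = 0$ ($Q = \left(-5\right) 0 \cdot 1 = 0 \cdot 1 = 0$)
$\frac{1}{Q + M} = \frac{1}{0 + 2 i \sqrt{65}} = \frac{1}{2 i \sqrt{65}} = - \frac{i \sqrt{65}}{130}$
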